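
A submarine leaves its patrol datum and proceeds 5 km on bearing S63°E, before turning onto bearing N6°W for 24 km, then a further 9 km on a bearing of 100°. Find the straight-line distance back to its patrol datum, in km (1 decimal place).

Leg 1 (S63°E, 5 km): east 5 sin 117° = 4.46, north 5 cos 117° = -2.27
Leg 2 (N6°W, 24 km): east 24 sin 354° = -2.51, north 24 cos 354° = 23.87
Leg 3 (100°, 9 km): east 9 sin 100° = 8.86, north 9 cos 100° = -1.56
Net: 10.81 east, 20.04 north. Distance = √((10.81)² + (20.04)²) = 22.766 km.

22.8 km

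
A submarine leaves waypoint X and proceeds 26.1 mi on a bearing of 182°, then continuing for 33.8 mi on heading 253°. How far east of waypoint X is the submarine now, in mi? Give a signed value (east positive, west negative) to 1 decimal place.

Leg 1 (182°, 26.1 mi): east 26.1 sin 182° = -0.91, north 26.1 cos 182° = -26.08
Leg 2 (253°, 33.8 mi): east 33.8 sin 253° = -32.32, north 33.8 cos 253° = -9.88
Net east component: -33.23 mi.

-33.2 mi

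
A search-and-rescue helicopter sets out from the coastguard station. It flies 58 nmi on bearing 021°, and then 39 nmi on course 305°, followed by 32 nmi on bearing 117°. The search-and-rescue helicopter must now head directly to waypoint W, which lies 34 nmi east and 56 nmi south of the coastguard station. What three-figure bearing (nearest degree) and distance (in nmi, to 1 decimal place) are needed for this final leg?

172°, 119.2 nmi

Leg 1 (021°, 58 nmi): east 58 sin 21° = 20.79, north 58 cos 21° = 54.15
Leg 2 (305°, 39 nmi): east 39 sin 305° = -31.95, north 39 cos 305° = 22.37
Leg 3 (117°, 32 nmi): east 32 sin 117° = 28.51, north 32 cos 117° = -14.53
Current position: (17.35, 61.99). Target: (34, -56). Remaining: Δeast = 16.65, Δnorth = -117.99.
Bearing = atan2(16.65, -117.99) mod 360° = 171.97°; distance = √((16.65)² + (-117.99)²) = 119.158 nmi.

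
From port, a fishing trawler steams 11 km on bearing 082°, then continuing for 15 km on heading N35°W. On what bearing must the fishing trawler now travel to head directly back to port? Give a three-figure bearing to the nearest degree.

Leg 1 (082°, 11 km): east 11 sin 82° = 10.89, north 11 cos 82° = 1.53
Leg 2 (N35°W, 15 km): east 15 sin 325° = -8.60, north 15 cos 325° = 12.29
Net displacement: 2.29 east, 13.82 north. Direction back to start is (-2.29, -13.82): bearing = atan2(-2.29, -13.82) mod 360° = 189.41° ≈ 189°.

189°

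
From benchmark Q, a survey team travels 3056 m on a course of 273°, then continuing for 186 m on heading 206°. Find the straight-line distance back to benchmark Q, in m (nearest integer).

Leg 1 (273°, 3056 m): east 3056 sin 273° = -3051.81, north 3056 cos 273° = 159.94
Leg 2 (206°, 186 m): east 186 sin 206° = -81.54, north 186 cos 206° = -167.18
Net: -3133.35 east, -7.24 north. Distance = √((-3133.35)² + (-7.24)²) = 3133.357 m.

3133 m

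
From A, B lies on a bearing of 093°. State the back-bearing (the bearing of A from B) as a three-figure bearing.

Back-bearing = 093° + 180° = 273°.

273°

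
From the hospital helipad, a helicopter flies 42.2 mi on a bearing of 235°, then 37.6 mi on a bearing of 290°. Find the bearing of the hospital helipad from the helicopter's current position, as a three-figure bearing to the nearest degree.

081°

Leg 1 (235°, 42.2 mi): east 42.2 sin 235° = -34.57, north 42.2 cos 235° = -24.20
Leg 2 (290°, 37.6 mi): east 37.6 sin 290° = -35.33, north 37.6 cos 290° = 12.86
Net displacement: -69.90 east, -11.34 north. Direction back to start is (69.90, 11.34): bearing = atan2(69.90, 11.34) mod 360° = 80.78° ≈ 081°.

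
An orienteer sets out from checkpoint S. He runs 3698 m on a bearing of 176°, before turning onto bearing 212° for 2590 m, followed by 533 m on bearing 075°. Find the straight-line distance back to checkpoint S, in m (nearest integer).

5779 m

Leg 1 (176°, 3698 m): east 3698 sin 176° = 257.96, north 3698 cos 176° = -3688.99
Leg 2 (212°, 2590 m): east 2590 sin 212° = -1372.49, north 2590 cos 212° = -2196.44
Leg 3 (075°, 533 m): east 533 sin 75° = 514.84, north 533 cos 75° = 137.95
Net: -599.69 east, -5747.49 north. Distance = √((-599.69)² + (-5747.49)²) = 5778.687 m.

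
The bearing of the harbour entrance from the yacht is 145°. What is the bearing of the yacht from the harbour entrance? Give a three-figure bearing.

325°

Back-bearing = 145° + 180° = 325°.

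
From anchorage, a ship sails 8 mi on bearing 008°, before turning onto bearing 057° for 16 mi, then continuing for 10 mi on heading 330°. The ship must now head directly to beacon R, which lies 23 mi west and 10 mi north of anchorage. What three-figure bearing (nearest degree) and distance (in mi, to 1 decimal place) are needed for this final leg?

245°, 35.9 mi

Leg 1 (008°, 8 mi): east 8 sin 8° = 1.11, north 8 cos 8° = 7.92
Leg 2 (057°, 16 mi): east 16 sin 57° = 13.42, north 16 cos 57° = 8.71
Leg 3 (330°, 10 mi): east 10 sin 330° = -5.00, north 10 cos 330° = 8.66
Current position: (9.53, 25.30). Target: (-23, 10). Remaining: Δeast = -32.53, Δnorth = -15.30.
Bearing = atan2(-32.53, -15.30) mod 360° = 244.82°; distance = √((-32.53)² + (-15.30)²) = 35.949 mi.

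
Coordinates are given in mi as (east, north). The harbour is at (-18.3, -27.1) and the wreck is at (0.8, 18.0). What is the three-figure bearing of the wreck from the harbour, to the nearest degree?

023°

Δeast = 0.8 − -18.3 = 19.10; Δnorth = 18.0 − -27.1 = 45.10.
Bearing = atan2(Δeast, Δnorth) mod 360° = 22.95° ≈ 023°.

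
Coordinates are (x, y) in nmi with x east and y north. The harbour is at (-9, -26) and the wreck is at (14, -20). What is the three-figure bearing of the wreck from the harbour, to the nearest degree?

Δeast = 14 − -9 = 23.00; Δnorth = -20 − -26 = 6.00.
Bearing = atan2(Δeast, Δnorth) mod 360° = 75.38° ≈ 075°.

075°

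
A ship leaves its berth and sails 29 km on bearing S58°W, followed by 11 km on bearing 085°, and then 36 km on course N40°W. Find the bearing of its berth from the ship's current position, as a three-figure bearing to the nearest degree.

110°

Leg 1 (S58°W, 29 km): east 29 sin 238° = -24.59, north 29 cos 238° = -15.37
Leg 2 (085°, 11 km): east 11 sin 85° = 10.96, north 11 cos 85° = 0.96
Leg 3 (N40°W, 36 km): east 36 sin 320° = -23.14, north 36 cos 320° = 27.58
Net displacement: -36.78 east, 13.17 north. Direction back to start is (36.78, -13.17): bearing = atan2(36.78, -13.17) mod 360° = 109.70° ≈ 110°.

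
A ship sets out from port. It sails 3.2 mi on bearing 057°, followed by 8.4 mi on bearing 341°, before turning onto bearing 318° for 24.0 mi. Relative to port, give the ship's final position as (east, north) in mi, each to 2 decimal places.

(-16.11, 27.52)

Leg 1 (057°, 3.2 mi): east 3.2 sin 57° = 2.68, north 3.2 cos 57° = 1.74
Leg 2 (341°, 8.4 mi): east 8.4 sin 341° = -2.73, north 8.4 cos 341° = 7.94
Leg 3 (318°, 24.0 mi): east 24.0 sin 318° = -16.06, north 24.0 cos 318° = 17.84
Summing: -16.11 mi east, 27.52 mi north → (-16.11, 27.52).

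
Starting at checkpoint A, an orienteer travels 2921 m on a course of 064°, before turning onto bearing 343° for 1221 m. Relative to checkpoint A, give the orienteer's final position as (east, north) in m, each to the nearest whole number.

Leg 1 (064°, 2921 m): east 2921 sin 64° = 2625.38, north 2921 cos 64° = 1280.48
Leg 2 (343°, 1221 m): east 1221 sin 343° = -356.99, north 1221 cos 343° = 1167.65
Summing: 2268.39 m east, 2448.13 m north → (2268, 2448).

(2268, 2448)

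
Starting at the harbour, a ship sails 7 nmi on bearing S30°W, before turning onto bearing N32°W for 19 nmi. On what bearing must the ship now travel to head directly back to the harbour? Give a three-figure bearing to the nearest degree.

127°

Leg 1 (S30°W, 7 nmi): east 7 sin 210° = -3.50, north 7 cos 210° = -6.06
Leg 2 (N32°W, 19 nmi): east 19 sin 328° = -10.07, north 19 cos 328° = 16.11
Net displacement: -13.57 east, 10.05 north. Direction back to start is (13.57, -10.05): bearing = atan2(13.57, -10.05) mod 360° = 126.53° ≈ 127°.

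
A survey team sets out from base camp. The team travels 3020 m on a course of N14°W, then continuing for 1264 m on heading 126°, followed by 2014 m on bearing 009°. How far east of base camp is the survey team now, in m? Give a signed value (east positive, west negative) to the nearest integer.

Leg 1 (N14°W, 3020 m): east 3020 sin 346° = -730.60, north 3020 cos 346° = 2930.29
Leg 2 (126°, 1264 m): east 1264 sin 126° = 1022.60, north 1264 cos 126° = -742.96
Leg 3 (009°, 2014 m): east 2014 sin 9° = 315.06, north 2014 cos 9° = 1989.20
Net east component: 607.05 m.

607 m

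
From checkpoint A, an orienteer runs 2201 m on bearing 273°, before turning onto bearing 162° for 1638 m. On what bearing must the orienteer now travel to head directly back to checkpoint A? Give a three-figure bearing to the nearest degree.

Leg 1 (273°, 2201 m): east 2201 sin 273° = -2197.98, north 2201 cos 273° = 115.19
Leg 2 (162°, 1638 m): east 1638 sin 162° = 506.17, north 1638 cos 162° = -1557.83
Net displacement: -1691.81 east, -1442.64 north. Direction back to start is (1691.81, 1442.64): bearing = atan2(1691.81, 1442.64) mod 360° = 49.55° ≈ 050°.

050°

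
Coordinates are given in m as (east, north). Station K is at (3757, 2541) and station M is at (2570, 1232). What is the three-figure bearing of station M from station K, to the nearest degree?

Δeast = 2570 − 3757 = -1187.00; Δnorth = 1232 − 2541 = -1309.00.
Bearing = atan2(Δeast, Δnorth) mod 360° = 222.20° ≈ 222°.

222°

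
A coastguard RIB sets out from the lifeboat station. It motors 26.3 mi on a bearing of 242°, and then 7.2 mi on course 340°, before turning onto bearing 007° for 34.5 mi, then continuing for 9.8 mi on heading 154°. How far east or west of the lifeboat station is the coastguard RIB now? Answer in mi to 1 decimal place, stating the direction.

17.2 mi west

Leg 1 (242°, 26.3 mi): east 26.3 sin 242° = -23.22, north 26.3 cos 242° = -12.35
Leg 2 (340°, 7.2 mi): east 7.2 sin 340° = -2.46, north 7.2 cos 340° = 6.77
Leg 3 (007°, 34.5 mi): east 34.5 sin 7° = 4.20, north 34.5 cos 7° = 34.24
Leg 4 (154°, 9.8 mi): east 9.8 sin 154° = 4.30, north 9.8 cos 154° = -8.81
Net east component: -17.18 mi.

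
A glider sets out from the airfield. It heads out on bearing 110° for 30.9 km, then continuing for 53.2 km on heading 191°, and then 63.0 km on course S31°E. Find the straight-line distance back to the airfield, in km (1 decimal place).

Leg 1 (110°, 30.9 km): east 30.9 sin 110° = 29.04, north 30.9 cos 110° = -10.57
Leg 2 (191°, 53.2 km): east 53.2 sin 191° = -10.15, north 53.2 cos 191° = -52.22
Leg 3 (S31°E, 63.0 km): east 63.0 sin 149° = 32.45, north 63.0 cos 149° = -54.00
Net: 51.33 east, -116.79 north. Distance = √((51.33)² + (-116.79)²) = 127.576 km.

127.6 km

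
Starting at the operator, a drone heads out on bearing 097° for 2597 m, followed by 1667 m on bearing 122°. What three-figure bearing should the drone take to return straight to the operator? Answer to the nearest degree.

Leg 1 (097°, 2597 m): east 2597 sin 97° = 2577.64, north 2597 cos 97° = -316.49
Leg 2 (122°, 1667 m): east 1667 sin 122° = 1413.70, north 1667 cos 122° = -883.38
Net displacement: 3991.34 east, -1199.87 north. Direction back to start is (-3991.34, 1199.87): bearing = atan2(-3991.34, 1199.87) mod 360° = 286.73° ≈ 287°.

287°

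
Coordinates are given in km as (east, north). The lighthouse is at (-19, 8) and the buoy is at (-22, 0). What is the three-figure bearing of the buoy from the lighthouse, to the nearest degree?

201°

Δeast = -22 − -19 = -3.00; Δnorth = 0 − 8 = -8.00.
Bearing = atan2(Δeast, Δnorth) mod 360° = 200.56° ≈ 201°.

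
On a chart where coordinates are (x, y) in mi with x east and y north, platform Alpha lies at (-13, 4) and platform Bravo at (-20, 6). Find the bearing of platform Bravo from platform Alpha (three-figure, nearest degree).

Δeast = -20 − -13 = -7.00; Δnorth = 6 − 4 = 2.00.
Bearing = atan2(Δeast, Δnorth) mod 360° = 285.95° ≈ 286°.

286°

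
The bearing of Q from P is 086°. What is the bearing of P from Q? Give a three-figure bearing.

Back-bearing = 086° + 180° = 266°.

266°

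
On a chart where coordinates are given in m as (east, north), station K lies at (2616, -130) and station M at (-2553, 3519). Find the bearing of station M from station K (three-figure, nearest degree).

305°

Δeast = -2553 − 2616 = -5169.00; Δnorth = 3519 − -130 = 3649.00.
Bearing = atan2(Δeast, Δnorth) mod 360° = 305.22° ≈ 305°.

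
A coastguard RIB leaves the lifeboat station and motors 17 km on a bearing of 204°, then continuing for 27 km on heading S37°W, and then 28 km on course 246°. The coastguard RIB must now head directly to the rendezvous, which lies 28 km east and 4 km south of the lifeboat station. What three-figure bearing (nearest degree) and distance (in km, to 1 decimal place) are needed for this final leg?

Leg 1 (204°, 17 km): east 17 sin 204° = -6.91, north 17 cos 204° = -15.53
Leg 2 (S37°W, 27 km): east 27 sin 217° = -16.25, north 27 cos 217° = -21.56
Leg 3 (246°, 28 km): east 28 sin 246° = -25.58, north 28 cos 246° = -11.39
Current position: (-48.74, -48.48). Target: (28, -4). Remaining: Δeast = 76.74, Δnorth = 44.48.
Bearing = atan2(76.74, 44.48) mod 360° = 59.90°; distance = √((76.74)² + (44.48)²) = 88.702 km.

060°, 88.7 km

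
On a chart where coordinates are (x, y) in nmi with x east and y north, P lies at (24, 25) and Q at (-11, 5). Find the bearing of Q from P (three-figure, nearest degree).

240°

Δeast = -11 − 24 = -35.00; Δnorth = 5 − 25 = -20.00.
Bearing = atan2(Δeast, Δnorth) mod 360° = 240.26° ≈ 240°.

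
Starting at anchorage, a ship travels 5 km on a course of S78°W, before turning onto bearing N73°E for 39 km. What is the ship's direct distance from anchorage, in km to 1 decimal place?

34.0 km

Leg 1 (S78°W, 5 km): east 5 sin 258° = -4.89, north 5 cos 258° = -1.04
Leg 2 (N73°E, 39 km): east 39 sin 73° = 37.30, north 39 cos 73° = 11.40
Net: 32.41 east, 10.36 north. Distance = √((32.41)² + (10.36)²) = 34.022 km.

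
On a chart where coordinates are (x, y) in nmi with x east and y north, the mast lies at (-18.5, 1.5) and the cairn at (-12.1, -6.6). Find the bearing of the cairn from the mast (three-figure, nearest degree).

142°

Δeast = -12.1 − -18.5 = 6.40; Δnorth = -6.6 − 1.5 = -8.10.
Bearing = atan2(Δeast, Δnorth) mod 360° = 141.69° ≈ 142°.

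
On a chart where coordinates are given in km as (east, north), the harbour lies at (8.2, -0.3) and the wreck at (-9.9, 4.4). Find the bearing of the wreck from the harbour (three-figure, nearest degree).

Δeast = -9.9 − 8.2 = -18.10; Δnorth = 4.4 − -0.3 = 4.70.
Bearing = atan2(Δeast, Δnorth) mod 360° = 284.56° ≈ 285°.

285°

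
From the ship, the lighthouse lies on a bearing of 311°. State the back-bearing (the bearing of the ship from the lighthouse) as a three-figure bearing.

131°

Back-bearing = 311° − 180° = 131°.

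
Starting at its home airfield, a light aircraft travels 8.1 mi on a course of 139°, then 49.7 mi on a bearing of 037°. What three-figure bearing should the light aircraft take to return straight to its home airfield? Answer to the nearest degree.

Leg 1 (139°, 8.1 mi): east 8.1 sin 139° = 5.31, north 8.1 cos 139° = -6.11
Leg 2 (037°, 49.7 mi): east 49.7 sin 37° = 29.91, north 49.7 cos 37° = 39.69
Net displacement: 35.22 east, 33.58 north. Direction back to start is (-35.22, -33.58): bearing = atan2(-35.22, -33.58) mod 360° = 226.37° ≈ 226°.

226°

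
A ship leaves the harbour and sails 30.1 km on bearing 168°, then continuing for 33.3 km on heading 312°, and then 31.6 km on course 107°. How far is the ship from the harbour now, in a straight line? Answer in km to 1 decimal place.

20.2 km

Leg 1 (168°, 30.1 km): east 30.1 sin 168° = 6.26, north 30.1 cos 168° = -29.44
Leg 2 (312°, 33.3 km): east 33.3 sin 312° = -24.75, north 33.3 cos 312° = 22.28
Leg 3 (107°, 31.6 km): east 31.6 sin 107° = 30.22, north 31.6 cos 107° = -9.24
Net: 11.73 east, -16.40 north. Distance = √((11.73)² + (-16.40)²) = 20.163 km.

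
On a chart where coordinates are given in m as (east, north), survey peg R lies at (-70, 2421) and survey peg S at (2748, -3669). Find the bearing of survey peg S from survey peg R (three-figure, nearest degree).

Δeast = 2748 − -70 = 2818.00; Δnorth = -3669 − 2421 = -6090.00.
Bearing = atan2(Δeast, Δnorth) mod 360° = 155.17° ≈ 155°.

155°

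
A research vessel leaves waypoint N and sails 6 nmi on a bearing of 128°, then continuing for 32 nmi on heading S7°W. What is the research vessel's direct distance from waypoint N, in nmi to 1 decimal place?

35.5 nmi

Leg 1 (128°, 6 nmi): east 6 sin 128° = 4.73, north 6 cos 128° = -3.69
Leg 2 (S7°W, 32 nmi): east 32 sin 187° = -3.90, north 32 cos 187° = -31.76
Net: 0.83 east, -35.46 north. Distance = √((0.83)² + (-35.46)²) = 35.465 nmi.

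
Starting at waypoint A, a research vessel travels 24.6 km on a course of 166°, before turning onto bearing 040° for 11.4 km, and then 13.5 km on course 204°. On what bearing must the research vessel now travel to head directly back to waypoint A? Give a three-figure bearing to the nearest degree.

344°

Leg 1 (166°, 24.6 km): east 24.6 sin 166° = 5.95, north 24.6 cos 166° = -23.87
Leg 2 (040°, 11.4 km): east 11.4 sin 40° = 7.33, north 11.4 cos 40° = 8.73
Leg 3 (204°, 13.5 km): east 13.5 sin 204° = -5.49, north 13.5 cos 204° = -12.33
Net displacement: 7.79 east, -27.47 north. Direction back to start is (-7.79, 27.47): bearing = atan2(-7.79, 27.47) mod 360° = 344.17° ≈ 344°.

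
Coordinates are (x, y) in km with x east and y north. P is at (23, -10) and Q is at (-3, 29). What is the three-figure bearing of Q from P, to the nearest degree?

Δeast = -3 − 23 = -26.00; Δnorth = 29 − -10 = 39.00.
Bearing = atan2(Δeast, Δnorth) mod 360° = 326.31° ≈ 326°.

326°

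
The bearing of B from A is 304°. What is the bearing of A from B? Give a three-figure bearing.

Back-bearing = 304° − 180° = 124°.

124°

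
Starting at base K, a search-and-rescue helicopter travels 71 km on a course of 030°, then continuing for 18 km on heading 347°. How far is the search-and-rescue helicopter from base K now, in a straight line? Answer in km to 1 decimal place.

85.1 km

Leg 1 (030°, 71 km): east 71 sin 30° = 35.50, north 71 cos 30° = 61.49
Leg 2 (347°, 18 km): east 18 sin 347° = -4.05, north 18 cos 347° = 17.54
Net: 31.45 east, 79.03 north. Distance = √((31.45)² + (79.03)²) = 85.055 km.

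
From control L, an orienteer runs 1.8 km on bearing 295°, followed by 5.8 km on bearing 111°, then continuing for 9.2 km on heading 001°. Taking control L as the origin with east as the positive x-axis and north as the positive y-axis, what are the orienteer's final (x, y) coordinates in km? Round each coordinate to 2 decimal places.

Leg 1 (295°, 1.8 km): east 1.8 sin 295° = -1.63, north 1.8 cos 295° = 0.76
Leg 2 (111°, 5.8 km): east 5.8 sin 111° = 5.41, north 5.8 cos 111° = -2.08
Leg 3 (001°, 9.2 km): east 9.2 sin 1° = 0.16, north 9.2 cos 1° = 9.20
Summing: 3.94 km east, 7.88 km north → (3.94, 7.88).

(3.94, 7.88)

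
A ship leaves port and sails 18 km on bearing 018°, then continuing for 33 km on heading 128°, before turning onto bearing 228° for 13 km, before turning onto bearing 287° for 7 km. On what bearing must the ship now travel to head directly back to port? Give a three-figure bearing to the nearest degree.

303°

Leg 1 (018°, 18 km): east 18 sin 18° = 5.56, north 18 cos 18° = 17.12
Leg 2 (128°, 33 km): east 33 sin 128° = 26.00, north 33 cos 128° = -20.32
Leg 3 (228°, 13 km): east 13 sin 228° = -9.66, north 13 cos 228° = -8.70
Leg 4 (287°, 7 km): east 7 sin 287° = -6.69, north 7 cos 287° = 2.05
Net displacement: 15.21 east, -9.85 north. Direction back to start is (-15.21, 9.85): bearing = atan2(-15.21, 9.85) mod 360° = 302.92° ≈ 303°.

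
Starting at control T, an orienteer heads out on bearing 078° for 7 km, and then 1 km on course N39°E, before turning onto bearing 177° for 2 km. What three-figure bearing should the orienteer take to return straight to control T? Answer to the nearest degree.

Leg 1 (078°, 7 km): east 7 sin 78° = 6.85, north 7 cos 78° = 1.46
Leg 2 (N39°E, 1 km): east 1 sin 39° = 0.63, north 1 cos 39° = 0.78
Leg 3 (177°, 2 km): east 2 sin 177° = 0.10, north 2 cos 177° = -2.00
Net displacement: 7.58 east, 0.24 north. Direction back to start is (-7.58, -0.24): bearing = atan2(-7.58, -0.24) mod 360° = 268.22° ≈ 268°.

268°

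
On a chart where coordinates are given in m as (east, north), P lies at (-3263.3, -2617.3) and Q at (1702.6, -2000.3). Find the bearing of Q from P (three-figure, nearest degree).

Δeast = 1702.6 − -3263.3 = 4965.90; Δnorth = -2000.3 − -2617.3 = 617.00.
Bearing = atan2(Δeast, Δnorth) mod 360° = 82.92° ≈ 083°.

083°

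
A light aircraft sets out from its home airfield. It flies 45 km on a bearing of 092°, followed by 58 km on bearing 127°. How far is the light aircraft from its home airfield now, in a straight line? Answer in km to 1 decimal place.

Leg 1 (092°, 45 km): east 45 sin 92° = 44.97, north 45 cos 92° = -1.57
Leg 2 (127°, 58 km): east 58 sin 127° = 46.32, north 58 cos 127° = -34.91
Net: 91.29 east, -36.48 north. Distance = √((91.29)² + (-36.48)²) = 98.311 km.

98.3 km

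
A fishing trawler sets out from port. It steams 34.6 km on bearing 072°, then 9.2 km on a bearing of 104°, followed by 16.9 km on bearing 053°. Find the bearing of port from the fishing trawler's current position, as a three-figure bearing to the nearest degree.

251°

Leg 1 (072°, 34.6 km): east 34.6 sin 72° = 32.91, north 34.6 cos 72° = 10.69
Leg 2 (104°, 9.2 km): east 9.2 sin 104° = 8.93, north 9.2 cos 104° = -2.23
Leg 3 (053°, 16.9 km): east 16.9 sin 53° = 13.50, north 16.9 cos 53° = 10.17
Net displacement: 55.33 east, 18.64 north. Direction back to start is (-55.33, -18.64): bearing = atan2(-55.33, -18.64) mod 360° = 251.38° ≈ 251°.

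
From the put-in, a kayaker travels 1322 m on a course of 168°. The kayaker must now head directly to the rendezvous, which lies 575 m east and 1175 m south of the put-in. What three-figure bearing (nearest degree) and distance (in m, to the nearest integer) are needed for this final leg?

Leg 1 (168°, 1322 m): east 1322 sin 168° = 274.86, north 1322 cos 168° = -1293.11
Current position: (274.86, -1293.11). Target: (575, -1175). Remaining: Δeast = 300.14, Δnorth = 118.11.
Bearing = atan2(300.14, 118.11) mod 360° = 68.52°; distance = √((300.14)² + (118.11)²) = 322.544 m.

069°, 323 m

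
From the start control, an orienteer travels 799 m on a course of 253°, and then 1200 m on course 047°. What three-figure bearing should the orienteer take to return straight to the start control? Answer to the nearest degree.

Leg 1 (253°, 799 m): east 799 sin 253° = -764.09, north 799 cos 253° = -233.60
Leg 2 (047°, 1200 m): east 1200 sin 47° = 877.62, north 1200 cos 47° = 818.40
Net displacement: 113.54 east, 584.79 north. Direction back to start is (-113.54, -584.79): bearing = atan2(-113.54, -584.79) mod 360° = 190.99° ≈ 191°.

191°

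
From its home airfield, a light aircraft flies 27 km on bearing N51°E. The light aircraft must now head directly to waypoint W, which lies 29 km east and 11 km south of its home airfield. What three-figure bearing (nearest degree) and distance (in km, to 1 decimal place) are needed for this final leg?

Leg 1 (N51°E, 27 km): east 27 sin 51° = 20.98, north 27 cos 51° = 16.99
Current position: (20.98, 16.99). Target: (29, -11). Remaining: Δeast = 8.02, Δnorth = -27.99.
Bearing = atan2(8.02, -27.99) mod 360° = 164.02°; distance = √((8.02)² + (-27.99)²) = 29.117 km.

164°, 29.1 km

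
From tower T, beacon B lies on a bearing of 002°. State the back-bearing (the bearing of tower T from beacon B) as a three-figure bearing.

Back-bearing = 002° + 180° = 182°.

182°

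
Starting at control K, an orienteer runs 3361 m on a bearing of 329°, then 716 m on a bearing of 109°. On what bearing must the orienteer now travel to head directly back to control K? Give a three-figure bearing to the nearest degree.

Leg 1 (329°, 3361 m): east 3361 sin 329° = -1731.04, north 3361 cos 329° = 2880.94
Leg 2 (109°, 716 m): east 716 sin 109° = 676.99, north 716 cos 109° = -233.11
Net displacement: -1054.05 east, 2647.83 north. Direction back to start is (1054.05, -2647.83): bearing = atan2(1054.05, -2647.83) mod 360° = 158.29° ≈ 158°.

158°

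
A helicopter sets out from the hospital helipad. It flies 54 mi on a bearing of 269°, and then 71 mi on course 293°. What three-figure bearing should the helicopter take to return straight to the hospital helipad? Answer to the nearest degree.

Leg 1 (269°, 54 mi): east 54 sin 269° = -53.99, north 54 cos 269° = -0.94
Leg 2 (293°, 71 mi): east 71 sin 293° = -65.36, north 71 cos 293° = 27.74
Net displacement: -119.35 east, 26.80 north. Direction back to start is (119.35, -26.80): bearing = atan2(119.35, -26.80) mod 360° = 102.66° ≈ 103°.

103°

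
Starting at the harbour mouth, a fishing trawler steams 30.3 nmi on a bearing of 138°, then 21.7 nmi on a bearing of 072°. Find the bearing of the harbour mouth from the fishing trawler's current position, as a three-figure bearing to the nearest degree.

Leg 1 (138°, 30.3 nmi): east 30.3 sin 138° = 20.27, north 30.3 cos 138° = -22.52
Leg 2 (072°, 21.7 nmi): east 21.7 sin 72° = 20.64, north 21.7 cos 72° = 6.71
Net displacement: 40.91 east, -15.81 north. Direction back to start is (-40.91, 15.81): bearing = atan2(-40.91, 15.81) mod 360° = 291.13° ≈ 291°.

291°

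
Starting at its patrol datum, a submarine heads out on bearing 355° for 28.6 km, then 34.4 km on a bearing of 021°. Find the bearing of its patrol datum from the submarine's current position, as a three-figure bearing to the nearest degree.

189°

Leg 1 (355°, 28.6 km): east 28.6 sin 355° = -2.49, north 28.6 cos 355° = 28.49
Leg 2 (021°, 34.4 km): east 34.4 sin 21° = 12.33, north 34.4 cos 21° = 32.12
Net displacement: 9.84 east, 60.61 north. Direction back to start is (-9.84, -60.61): bearing = atan2(-9.84, -60.61) mod 360° = 189.22° ≈ 189°.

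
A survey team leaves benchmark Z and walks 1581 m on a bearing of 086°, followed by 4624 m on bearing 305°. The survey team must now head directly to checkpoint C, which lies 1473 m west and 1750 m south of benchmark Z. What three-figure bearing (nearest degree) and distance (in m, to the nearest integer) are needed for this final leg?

171°, 4572 m

Leg 1 (086°, 1581 m): east 1581 sin 86° = 1577.15, north 1581 cos 86° = 110.28
Leg 2 (305°, 4624 m): east 4624 sin 305° = -3787.76, north 4624 cos 305° = 2652.22
Current position: (-2210.61, 2762.50). Target: (-1473, -1750). Remaining: Δeast = 737.61, Δnorth = -4512.50.
Bearing = atan2(737.61, -4512.50) mod 360° = 170.72°; distance = √((737.61)² + (-4512.50)²) = 4572.390 m.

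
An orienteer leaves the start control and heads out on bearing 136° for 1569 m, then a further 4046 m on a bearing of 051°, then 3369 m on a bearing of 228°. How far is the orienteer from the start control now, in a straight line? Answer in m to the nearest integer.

1922 m

Leg 1 (136°, 1569 m): east 1569 sin 136° = 1089.92, north 1569 cos 136° = -1128.64
Leg 2 (051°, 4046 m): east 4046 sin 51° = 3144.33, north 4046 cos 51° = 2546.23
Leg 3 (228°, 3369 m): east 3369 sin 228° = -2503.65, north 3369 cos 228° = -2254.30
Net: 1730.60 east, -836.71 north. Distance = √((1730.60)² + (-836.71)²) = 1922.253 m.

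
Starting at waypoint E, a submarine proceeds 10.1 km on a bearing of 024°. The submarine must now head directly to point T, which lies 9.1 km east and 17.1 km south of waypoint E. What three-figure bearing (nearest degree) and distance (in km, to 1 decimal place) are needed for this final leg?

Leg 1 (024°, 10.1 km): east 10.1 sin 24° = 4.11, north 10.1 cos 24° = 9.23
Current position: (4.11, 9.23). Target: (9.1, -17.1). Remaining: Δeast = 4.99, Δnorth = -26.33.
Bearing = atan2(4.99, -26.33) mod 360° = 169.26°; distance = √((4.99)² + (-26.33)²) = 26.796 km.

169°, 26.8 km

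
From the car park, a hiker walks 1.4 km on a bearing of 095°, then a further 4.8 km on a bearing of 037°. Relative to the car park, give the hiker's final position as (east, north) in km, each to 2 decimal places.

(4.28, 3.71)

Leg 1 (095°, 1.4 km): east 1.4 sin 95° = 1.39, north 1.4 cos 95° = -0.12
Leg 2 (037°, 4.8 km): east 4.8 sin 37° = 2.89, north 4.8 cos 37° = 3.83
Summing: 4.28 km east, 3.71 km north → (4.28, 3.71).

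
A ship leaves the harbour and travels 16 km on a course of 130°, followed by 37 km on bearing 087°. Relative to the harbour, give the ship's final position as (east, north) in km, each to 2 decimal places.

Leg 1 (130°, 16 km): east 16 sin 130° = 12.26, north 16 cos 130° = -10.28
Leg 2 (087°, 37 km): east 37 sin 87° = 36.95, north 37 cos 87° = 1.94
Summing: 49.21 km east, -8.35 km north → (49.21, -8.35).

(49.21, -8.35)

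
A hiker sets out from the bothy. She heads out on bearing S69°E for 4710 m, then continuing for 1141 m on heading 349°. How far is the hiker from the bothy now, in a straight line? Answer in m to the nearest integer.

4218 m

Leg 1 (S69°E, 4710 m): east 4710 sin 111° = 4397.16, north 4710 cos 111° = -1687.91
Leg 2 (349°, 1141 m): east 1141 sin 349° = -217.71, north 1141 cos 349° = 1120.04
Net: 4179.45 east, -567.88 north. Distance = √((4179.45)² + (-567.88)²) = 4217.854 m.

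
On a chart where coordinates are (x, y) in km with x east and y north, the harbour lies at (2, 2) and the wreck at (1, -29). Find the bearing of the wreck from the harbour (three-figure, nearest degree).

Δeast = 1 − 2 = -1.00; Δnorth = -29 − 2 = -31.00.
Bearing = atan2(Δeast, Δnorth) mod 360° = 181.85° ≈ 182°.

182°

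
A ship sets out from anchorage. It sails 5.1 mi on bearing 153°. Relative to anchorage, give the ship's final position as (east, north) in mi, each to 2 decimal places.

Leg 1 (153°, 5.1 mi): east 5.1 sin 153° = 2.32, north 5.1 cos 153° = -4.54
Summing: 2.32 mi east, -4.54 mi north → (2.32, -4.54).

(2.32, -4.54)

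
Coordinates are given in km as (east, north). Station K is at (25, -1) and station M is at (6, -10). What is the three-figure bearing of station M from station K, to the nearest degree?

Δeast = 6 − 25 = -19.00; Δnorth = -10 − -1 = -9.00.
Bearing = atan2(Δeast, Δnorth) mod 360° = 244.65° ≈ 245°.

245°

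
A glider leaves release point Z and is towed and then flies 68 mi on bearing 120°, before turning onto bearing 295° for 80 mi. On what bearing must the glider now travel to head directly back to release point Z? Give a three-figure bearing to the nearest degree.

Leg 1 (120°, 68 mi): east 68 sin 120° = 58.89, north 68 cos 120° = -34.00
Leg 2 (295°, 80 mi): east 80 sin 295° = -72.50, north 80 cos 295° = 33.81
Net displacement: -13.61 east, -0.19 north. Direction back to start is (13.61, 0.19): bearing = atan2(13.61, 0.19) mod 360° = 89.20° ≈ 089°.

089°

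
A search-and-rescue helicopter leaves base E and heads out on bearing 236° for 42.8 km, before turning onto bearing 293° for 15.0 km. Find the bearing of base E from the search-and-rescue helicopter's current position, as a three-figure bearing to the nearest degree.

070°

Leg 1 (236°, 42.8 km): east 42.8 sin 236° = -35.48, north 42.8 cos 236° = -23.93
Leg 2 (293°, 15.0 km): east 15.0 sin 293° = -13.81, north 15.0 cos 293° = 5.86
Net displacement: -49.29 east, -18.07 north. Direction back to start is (49.29, 18.07): bearing = atan2(49.29, 18.07) mod 360° = 69.86° ≈ 070°.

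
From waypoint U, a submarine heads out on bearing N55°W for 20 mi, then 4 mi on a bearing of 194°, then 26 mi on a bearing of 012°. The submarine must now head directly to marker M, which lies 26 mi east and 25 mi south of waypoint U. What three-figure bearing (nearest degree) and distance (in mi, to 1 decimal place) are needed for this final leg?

147°, 69.3 mi

Leg 1 (N55°W, 20 mi): east 20 sin 305° = -16.38, north 20 cos 305° = 11.47
Leg 2 (194°, 4 mi): east 4 sin 194° = -0.97, north 4 cos 194° = -3.88
Leg 3 (012°, 26 mi): east 26 sin 12° = 5.41, north 26 cos 12° = 25.43
Current position: (-11.95, 33.02). Target: (26, -25). Remaining: Δeast = 37.95, Δnorth = -58.02.
Bearing = atan2(37.95, -58.02) mod 360° = 146.82°; distance = √((37.95)² + (-58.02)²) = 69.328 mi.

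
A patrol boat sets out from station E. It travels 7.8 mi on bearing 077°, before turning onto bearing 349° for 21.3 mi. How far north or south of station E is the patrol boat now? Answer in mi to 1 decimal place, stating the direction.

22.7 mi north

Leg 1 (077°, 7.8 mi): east 7.8 sin 77° = 7.60, north 7.8 cos 77° = 1.75
Leg 2 (349°, 21.3 mi): east 21.3 sin 349° = -4.06, north 21.3 cos 349° = 20.91
Net north component: 22.66 mi.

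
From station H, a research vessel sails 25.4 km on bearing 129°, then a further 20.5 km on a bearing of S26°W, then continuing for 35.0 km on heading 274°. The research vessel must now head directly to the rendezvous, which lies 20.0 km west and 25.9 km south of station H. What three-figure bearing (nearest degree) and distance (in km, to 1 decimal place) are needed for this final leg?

034°, 7.4 km

Leg 1 (129°, 25.4 km): east 25.4 sin 129° = 19.74, north 25.4 cos 129° = -15.98
Leg 2 (S26°W, 20.5 km): east 20.5 sin 206° = -8.99, north 20.5 cos 206° = -18.43
Leg 3 (274°, 35.0 km): east 35.0 sin 274° = -34.91, north 35.0 cos 274° = 2.44
Current position: (-24.16, -31.97). Target: (-20.0, -25.9). Remaining: Δeast = 4.16, Δnorth = 6.07.
Bearing = atan2(4.16, 6.07) mod 360° = 34.44°; distance = √((4.16)² + (6.07)²) = 7.359 km.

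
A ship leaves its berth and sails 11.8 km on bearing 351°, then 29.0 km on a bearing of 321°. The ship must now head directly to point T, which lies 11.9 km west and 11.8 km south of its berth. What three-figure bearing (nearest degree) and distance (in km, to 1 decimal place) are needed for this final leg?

Leg 1 (351°, 11.8 km): east 11.8 sin 351° = -1.85, north 11.8 cos 351° = 11.65
Leg 2 (321°, 29.0 km): east 29.0 sin 321° = -18.25, north 29.0 cos 321° = 22.54
Current position: (-20.10, 34.19). Target: (-11.9, -11.8). Remaining: Δeast = 8.20, Δnorth = -45.99.
Bearing = atan2(8.20, -45.99) mod 360° = 169.90°; distance = √((8.20)² + (-45.99)²) = 46.717 km.

170°, 46.7 km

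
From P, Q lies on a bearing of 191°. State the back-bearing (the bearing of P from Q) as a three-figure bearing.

Back-bearing = 191° − 180° = 011°.

011°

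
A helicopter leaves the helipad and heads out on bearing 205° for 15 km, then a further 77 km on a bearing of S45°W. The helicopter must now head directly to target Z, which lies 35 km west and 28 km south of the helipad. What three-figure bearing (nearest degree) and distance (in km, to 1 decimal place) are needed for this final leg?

Leg 1 (205°, 15 km): east 15 sin 205° = -6.34, north 15 cos 205° = -13.59
Leg 2 (S45°W, 77 km): east 77 sin 225° = -54.45, north 77 cos 225° = -54.45
Current position: (-60.79, -68.04). Target: (-35, -28). Remaining: Δeast = 25.79, Δnorth = 40.04.
Bearing = atan2(25.79, 40.04) mod 360° = 32.78°; distance = √((25.79)² + (40.04)²) = 47.627 km.

033°, 47.6 km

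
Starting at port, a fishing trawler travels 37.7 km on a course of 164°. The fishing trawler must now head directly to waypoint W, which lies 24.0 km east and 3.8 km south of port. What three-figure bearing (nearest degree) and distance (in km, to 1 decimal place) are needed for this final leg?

023°, 35.2 km

Leg 1 (164°, 37.7 km): east 37.7 sin 164° = 10.39, north 37.7 cos 164° = -36.24
Current position: (10.39, -36.24). Target: (24.0, -3.8). Remaining: Δeast = 13.61, Δnorth = 32.44.
Bearing = atan2(13.61, 32.44) mod 360° = 22.76°; distance = √((13.61)² + (32.44)²) = 35.178 km.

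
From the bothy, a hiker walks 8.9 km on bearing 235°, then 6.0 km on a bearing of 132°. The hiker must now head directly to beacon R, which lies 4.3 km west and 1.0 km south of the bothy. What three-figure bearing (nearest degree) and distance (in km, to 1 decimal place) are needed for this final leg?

Leg 1 (235°, 8.9 km): east 8.9 sin 235° = -7.29, north 8.9 cos 235° = -5.10
Leg 2 (132°, 6.0 km): east 6.0 sin 132° = 4.46, north 6.0 cos 132° = -4.01
Current position: (-2.83, -9.12). Target: (-4.3, -1.0). Remaining: Δeast = -1.47, Δnorth = 8.12.
Bearing = atan2(-1.47, 8.12) mod 360° = 349.75°; distance = √((-1.47)² + (8.12)²) = 8.251 km.

350°, 8.3 km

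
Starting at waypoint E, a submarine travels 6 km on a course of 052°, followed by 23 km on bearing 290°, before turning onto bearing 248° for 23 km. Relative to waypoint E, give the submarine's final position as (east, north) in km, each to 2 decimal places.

Leg 1 (052°, 6 km): east 6 sin 52° = 4.73, north 6 cos 52° = 3.69
Leg 2 (290°, 23 km): east 23 sin 290° = -21.61, north 23 cos 290° = 7.87
Leg 3 (248°, 23 km): east 23 sin 248° = -21.33, north 23 cos 248° = -8.62
Summing: -38.21 km east, 2.94 km north → (-38.21, 2.94).

(-38.21, 2.94)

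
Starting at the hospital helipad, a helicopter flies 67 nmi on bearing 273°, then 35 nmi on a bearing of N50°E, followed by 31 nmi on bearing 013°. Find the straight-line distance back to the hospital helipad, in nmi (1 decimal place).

65.2 nmi

Leg 1 (273°, 67 nmi): east 67 sin 273° = -66.91, north 67 cos 273° = 3.51
Leg 2 (N50°E, 35 nmi): east 35 sin 50° = 26.81, north 35 cos 50° = 22.50
Leg 3 (013°, 31 nmi): east 31 sin 13° = 6.97, north 31 cos 13° = 30.21
Net: -33.12 east, 56.21 north. Distance = √((-33.12)² + (56.21)²) = 65.243 nmi.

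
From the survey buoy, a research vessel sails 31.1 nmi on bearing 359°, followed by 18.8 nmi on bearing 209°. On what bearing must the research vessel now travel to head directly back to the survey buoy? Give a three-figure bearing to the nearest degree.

147°

Leg 1 (359°, 31.1 nmi): east 31.1 sin 359° = -0.54, north 31.1 cos 359° = 31.10
Leg 2 (209°, 18.8 nmi): east 18.8 sin 209° = -9.11, north 18.8 cos 209° = -16.44
Net displacement: -9.66 east, 14.65 north. Direction back to start is (9.66, -14.65): bearing = atan2(9.66, -14.65) mod 360° = 146.61° ≈ 147°.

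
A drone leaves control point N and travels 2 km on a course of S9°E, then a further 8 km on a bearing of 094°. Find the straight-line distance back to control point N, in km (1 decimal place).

8.7 km

Leg 1 (S9°E, 2 km): east 2 sin 171° = 0.31, north 2 cos 171° = -1.98
Leg 2 (094°, 8 km): east 8 sin 94° = 7.98, north 8 cos 94° = -0.56
Net: 8.29 east, -2.53 north. Distance = √((8.29)² + (-2.53)²) = 8.672 km.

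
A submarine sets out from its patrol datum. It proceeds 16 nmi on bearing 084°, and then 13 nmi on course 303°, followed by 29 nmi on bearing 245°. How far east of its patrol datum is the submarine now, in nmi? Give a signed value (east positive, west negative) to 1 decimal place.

Leg 1 (084°, 16 nmi): east 16 sin 84° = 15.91, north 16 cos 84° = 1.67
Leg 2 (303°, 13 nmi): east 13 sin 303° = -10.90, north 13 cos 303° = 7.08
Leg 3 (245°, 29 nmi): east 29 sin 245° = -26.28, north 29 cos 245° = -12.26
Net east component: -21.27 nmi.

-21.3 nmi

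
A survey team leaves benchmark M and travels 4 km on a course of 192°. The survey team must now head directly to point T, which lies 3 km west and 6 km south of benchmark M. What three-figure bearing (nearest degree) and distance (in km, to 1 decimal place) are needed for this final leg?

Leg 1 (192°, 4 km): east 4 sin 192° = -0.83, north 4 cos 192° = -3.91
Current position: (-0.83, -3.91). Target: (-3, -6). Remaining: Δeast = -2.17, Δnorth = -2.09.
Bearing = atan2(-2.17, -2.09) mod 360° = 226.09°; distance = √((-2.17)² + (-2.09)²) = 3.010 km.

226°, 3.0 km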